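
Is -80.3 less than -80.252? Yes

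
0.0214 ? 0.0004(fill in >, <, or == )>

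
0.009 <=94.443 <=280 True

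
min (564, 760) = 564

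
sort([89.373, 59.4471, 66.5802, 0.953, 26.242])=[0.953, 26.242, 59.4471, 66.5802, 89.373]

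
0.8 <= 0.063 False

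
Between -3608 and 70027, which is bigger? 70027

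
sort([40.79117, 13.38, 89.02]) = [13.38, 40.79117, 89.02]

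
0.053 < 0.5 True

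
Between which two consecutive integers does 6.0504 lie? 6 and 7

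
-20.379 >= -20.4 True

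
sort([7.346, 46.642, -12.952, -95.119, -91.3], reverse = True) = [46.642, 7.346, -12.952, -91.3, -95.119]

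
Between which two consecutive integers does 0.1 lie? 0 and 1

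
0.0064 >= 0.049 False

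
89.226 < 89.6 True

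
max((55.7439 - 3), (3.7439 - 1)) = 52.7439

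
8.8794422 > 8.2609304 True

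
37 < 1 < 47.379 False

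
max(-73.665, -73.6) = -73.6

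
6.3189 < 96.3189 True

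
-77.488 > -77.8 True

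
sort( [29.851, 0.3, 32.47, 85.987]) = [0.3, 29.851, 32.47, 85.987]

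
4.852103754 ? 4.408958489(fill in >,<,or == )>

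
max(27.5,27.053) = 27.5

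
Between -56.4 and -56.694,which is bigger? -56.4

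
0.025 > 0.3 False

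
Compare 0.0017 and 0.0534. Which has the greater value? 0.0534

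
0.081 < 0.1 True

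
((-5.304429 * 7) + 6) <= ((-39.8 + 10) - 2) False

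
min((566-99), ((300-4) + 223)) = 467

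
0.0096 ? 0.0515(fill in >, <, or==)<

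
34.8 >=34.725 True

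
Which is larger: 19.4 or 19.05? 19.4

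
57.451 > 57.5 False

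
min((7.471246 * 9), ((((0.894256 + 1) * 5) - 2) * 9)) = 67.241214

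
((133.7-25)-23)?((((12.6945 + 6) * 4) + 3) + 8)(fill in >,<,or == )<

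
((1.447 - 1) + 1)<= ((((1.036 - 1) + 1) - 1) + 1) False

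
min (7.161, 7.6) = 7.161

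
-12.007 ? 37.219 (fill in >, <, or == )<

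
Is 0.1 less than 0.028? No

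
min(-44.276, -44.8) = -44.8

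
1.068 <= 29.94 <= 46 True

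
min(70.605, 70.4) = 70.4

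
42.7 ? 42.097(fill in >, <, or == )>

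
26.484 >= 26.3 True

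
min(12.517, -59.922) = -59.922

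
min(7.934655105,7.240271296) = 7.240271296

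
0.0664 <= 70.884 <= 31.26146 False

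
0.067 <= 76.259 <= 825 True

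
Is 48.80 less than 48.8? No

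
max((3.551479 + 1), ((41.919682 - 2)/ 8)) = 4.98996025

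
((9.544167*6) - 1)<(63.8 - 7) True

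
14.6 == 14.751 False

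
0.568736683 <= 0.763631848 True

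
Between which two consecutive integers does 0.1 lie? 0 and 1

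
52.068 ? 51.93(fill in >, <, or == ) >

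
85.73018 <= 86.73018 True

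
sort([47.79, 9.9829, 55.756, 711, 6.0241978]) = [6.0241978, 9.9829, 47.79, 55.756, 711]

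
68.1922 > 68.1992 False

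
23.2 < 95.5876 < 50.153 False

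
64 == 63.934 False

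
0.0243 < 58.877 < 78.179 True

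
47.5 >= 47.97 False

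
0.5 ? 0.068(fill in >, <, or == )>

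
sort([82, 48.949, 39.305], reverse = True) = [82, 48.949, 39.305]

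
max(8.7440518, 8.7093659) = 8.7440518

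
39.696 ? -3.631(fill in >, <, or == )>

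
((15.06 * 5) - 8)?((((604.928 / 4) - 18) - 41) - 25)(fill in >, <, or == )>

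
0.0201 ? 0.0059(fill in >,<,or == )>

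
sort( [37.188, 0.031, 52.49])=[0.031, 37.188, 52.49]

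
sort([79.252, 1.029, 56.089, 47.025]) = [1.029, 47.025, 56.089, 79.252]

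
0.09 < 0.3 True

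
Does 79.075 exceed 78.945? Yes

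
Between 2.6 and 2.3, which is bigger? 2.6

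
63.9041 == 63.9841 False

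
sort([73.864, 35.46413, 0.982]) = [0.982, 35.46413, 73.864]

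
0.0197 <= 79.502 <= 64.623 False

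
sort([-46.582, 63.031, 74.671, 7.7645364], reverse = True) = [74.671, 63.031, 7.7645364, -46.582]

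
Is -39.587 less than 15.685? Yes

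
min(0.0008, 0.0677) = 0.0008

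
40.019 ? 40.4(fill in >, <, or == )<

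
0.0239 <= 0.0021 False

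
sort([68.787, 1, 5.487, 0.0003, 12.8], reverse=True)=[68.787, 12.8, 5.487, 1, 0.0003]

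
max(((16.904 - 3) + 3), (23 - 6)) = 17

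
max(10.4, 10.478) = 10.478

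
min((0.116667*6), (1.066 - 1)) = 0.066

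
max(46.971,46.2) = 46.971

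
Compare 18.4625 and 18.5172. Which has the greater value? 18.5172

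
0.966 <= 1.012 True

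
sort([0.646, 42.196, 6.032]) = [0.646, 6.032, 42.196]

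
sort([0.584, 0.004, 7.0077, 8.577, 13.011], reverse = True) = [13.011, 8.577, 7.0077, 0.584, 0.004]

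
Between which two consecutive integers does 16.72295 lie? 16 and 17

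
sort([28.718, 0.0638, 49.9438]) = [0.0638, 28.718, 49.9438]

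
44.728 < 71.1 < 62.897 False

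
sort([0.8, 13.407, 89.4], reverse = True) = [89.4, 13.407, 0.8]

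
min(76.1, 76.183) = 76.1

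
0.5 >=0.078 True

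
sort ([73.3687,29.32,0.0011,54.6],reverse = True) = [73.3687,54.6,29.32,0.0011]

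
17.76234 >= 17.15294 True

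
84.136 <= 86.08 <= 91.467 True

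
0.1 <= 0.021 False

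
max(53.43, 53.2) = 53.43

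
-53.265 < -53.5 False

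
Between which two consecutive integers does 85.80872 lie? 85 and 86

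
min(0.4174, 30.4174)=0.4174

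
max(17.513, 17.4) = 17.513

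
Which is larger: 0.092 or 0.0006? 0.092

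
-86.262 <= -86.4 False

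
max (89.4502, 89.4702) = 89.4702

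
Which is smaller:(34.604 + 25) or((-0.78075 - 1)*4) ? ((-0.78075 - 1)*4)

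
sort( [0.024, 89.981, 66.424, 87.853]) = [0.024, 66.424, 87.853, 89.981]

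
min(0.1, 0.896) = 0.1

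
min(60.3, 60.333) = 60.3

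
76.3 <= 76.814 True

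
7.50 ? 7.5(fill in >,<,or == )==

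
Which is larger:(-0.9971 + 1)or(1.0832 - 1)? (1.0832 - 1)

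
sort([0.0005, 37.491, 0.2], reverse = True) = [37.491, 0.2, 0.0005]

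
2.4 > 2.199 True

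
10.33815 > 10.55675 False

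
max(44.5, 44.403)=44.5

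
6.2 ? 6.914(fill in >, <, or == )<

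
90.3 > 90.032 True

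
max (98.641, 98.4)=98.641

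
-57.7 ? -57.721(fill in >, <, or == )>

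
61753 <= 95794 True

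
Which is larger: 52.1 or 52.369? 52.369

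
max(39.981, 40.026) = 40.026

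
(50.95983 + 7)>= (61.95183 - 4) True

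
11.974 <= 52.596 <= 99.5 True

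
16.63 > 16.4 True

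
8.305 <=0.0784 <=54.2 False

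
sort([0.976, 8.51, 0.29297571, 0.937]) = [0.29297571, 0.937, 0.976, 8.51]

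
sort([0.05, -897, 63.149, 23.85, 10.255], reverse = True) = [63.149, 23.85, 10.255, 0.05, -897]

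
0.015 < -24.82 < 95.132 False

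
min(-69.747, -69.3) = -69.747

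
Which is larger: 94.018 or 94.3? 94.3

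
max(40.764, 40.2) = 40.764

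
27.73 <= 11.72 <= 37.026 False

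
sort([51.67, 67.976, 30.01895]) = [30.01895, 51.67, 67.976]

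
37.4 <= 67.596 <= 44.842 False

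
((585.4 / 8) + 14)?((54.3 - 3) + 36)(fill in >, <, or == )<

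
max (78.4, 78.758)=78.758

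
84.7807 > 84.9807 False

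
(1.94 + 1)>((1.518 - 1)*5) True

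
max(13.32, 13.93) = 13.93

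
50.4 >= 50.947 False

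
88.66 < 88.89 True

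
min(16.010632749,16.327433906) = 16.010632749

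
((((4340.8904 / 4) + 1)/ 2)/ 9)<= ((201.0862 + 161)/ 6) True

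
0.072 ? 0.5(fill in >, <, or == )<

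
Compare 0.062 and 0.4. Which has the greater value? 0.4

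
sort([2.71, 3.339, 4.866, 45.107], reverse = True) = [45.107, 4.866, 3.339, 2.71]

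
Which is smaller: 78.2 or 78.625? 78.2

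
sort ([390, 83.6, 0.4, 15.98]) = [0.4, 15.98, 83.6, 390]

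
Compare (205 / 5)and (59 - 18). They are equal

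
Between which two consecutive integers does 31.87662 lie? 31 and 32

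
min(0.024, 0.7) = 0.024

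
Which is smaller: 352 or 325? 325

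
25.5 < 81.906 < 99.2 True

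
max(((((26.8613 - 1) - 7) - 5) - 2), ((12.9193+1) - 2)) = 11.9193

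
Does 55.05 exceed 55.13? No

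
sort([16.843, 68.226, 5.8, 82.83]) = [5.8, 16.843, 68.226, 82.83]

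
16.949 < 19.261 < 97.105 True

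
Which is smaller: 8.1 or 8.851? 8.1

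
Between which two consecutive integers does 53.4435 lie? 53 and 54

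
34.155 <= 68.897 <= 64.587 False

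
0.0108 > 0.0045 True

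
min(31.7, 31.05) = 31.05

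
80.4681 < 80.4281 False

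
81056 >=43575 True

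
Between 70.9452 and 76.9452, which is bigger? 76.9452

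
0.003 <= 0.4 True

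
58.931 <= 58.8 False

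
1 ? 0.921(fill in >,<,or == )>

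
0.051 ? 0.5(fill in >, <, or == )<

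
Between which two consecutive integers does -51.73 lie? -52 and -51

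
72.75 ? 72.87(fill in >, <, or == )<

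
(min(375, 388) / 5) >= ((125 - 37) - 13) True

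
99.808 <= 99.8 False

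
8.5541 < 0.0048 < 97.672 False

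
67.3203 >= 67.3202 True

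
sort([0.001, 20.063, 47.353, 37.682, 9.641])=[0.001, 9.641, 20.063, 37.682, 47.353]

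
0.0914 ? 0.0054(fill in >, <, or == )>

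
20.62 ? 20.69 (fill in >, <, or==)<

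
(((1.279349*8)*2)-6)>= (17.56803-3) False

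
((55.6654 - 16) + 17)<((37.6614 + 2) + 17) False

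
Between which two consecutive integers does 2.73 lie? 2 and 3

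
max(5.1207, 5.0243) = 5.1207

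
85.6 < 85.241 False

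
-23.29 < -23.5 False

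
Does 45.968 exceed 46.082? No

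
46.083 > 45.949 True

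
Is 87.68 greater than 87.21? Yes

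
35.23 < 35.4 True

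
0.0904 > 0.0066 True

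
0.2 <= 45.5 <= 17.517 False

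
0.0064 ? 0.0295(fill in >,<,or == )<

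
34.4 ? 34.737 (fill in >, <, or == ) <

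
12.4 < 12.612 True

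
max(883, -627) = 883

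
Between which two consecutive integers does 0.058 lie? 0 and 1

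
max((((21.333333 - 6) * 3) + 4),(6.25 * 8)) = 50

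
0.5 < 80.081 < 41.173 False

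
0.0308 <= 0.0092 False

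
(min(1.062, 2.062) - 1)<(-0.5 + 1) True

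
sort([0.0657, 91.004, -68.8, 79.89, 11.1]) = [-68.8, 0.0657, 11.1, 79.89, 91.004]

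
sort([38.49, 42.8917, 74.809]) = [38.49, 42.8917, 74.809]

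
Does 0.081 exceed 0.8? No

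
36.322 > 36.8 False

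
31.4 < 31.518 True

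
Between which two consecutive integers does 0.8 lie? 0 and 1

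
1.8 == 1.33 False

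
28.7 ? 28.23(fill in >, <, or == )>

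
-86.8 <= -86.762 True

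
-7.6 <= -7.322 True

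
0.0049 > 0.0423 False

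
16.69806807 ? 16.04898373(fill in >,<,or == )>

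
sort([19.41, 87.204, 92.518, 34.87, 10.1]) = [10.1, 19.41, 34.87, 87.204, 92.518]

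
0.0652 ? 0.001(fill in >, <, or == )>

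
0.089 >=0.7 False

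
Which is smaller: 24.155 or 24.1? 24.1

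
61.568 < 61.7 True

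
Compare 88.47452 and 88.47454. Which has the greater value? 88.47454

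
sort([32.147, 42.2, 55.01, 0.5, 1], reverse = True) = [55.01, 42.2, 32.147, 1, 0.5]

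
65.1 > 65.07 True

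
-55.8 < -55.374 True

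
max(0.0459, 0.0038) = 0.0459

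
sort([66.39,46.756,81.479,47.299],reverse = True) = [81.479,66.39,47.299,46.756]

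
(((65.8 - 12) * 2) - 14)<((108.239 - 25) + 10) False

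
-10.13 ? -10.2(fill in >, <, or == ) >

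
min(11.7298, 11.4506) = 11.4506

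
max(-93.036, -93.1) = -93.036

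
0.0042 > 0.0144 False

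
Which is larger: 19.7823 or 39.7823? 39.7823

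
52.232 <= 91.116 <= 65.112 False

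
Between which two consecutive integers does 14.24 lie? 14 and 15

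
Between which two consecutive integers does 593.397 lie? 593 and 594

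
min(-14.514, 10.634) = -14.514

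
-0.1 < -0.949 False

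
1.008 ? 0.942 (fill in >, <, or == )>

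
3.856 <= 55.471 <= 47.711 False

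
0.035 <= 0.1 True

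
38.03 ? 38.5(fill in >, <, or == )<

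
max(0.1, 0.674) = 0.674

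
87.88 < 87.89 True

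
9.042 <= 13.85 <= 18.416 True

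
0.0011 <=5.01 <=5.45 True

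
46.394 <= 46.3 False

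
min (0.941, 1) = 0.941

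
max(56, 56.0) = 56.0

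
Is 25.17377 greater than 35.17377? No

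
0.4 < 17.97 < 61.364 True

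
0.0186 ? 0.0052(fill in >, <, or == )>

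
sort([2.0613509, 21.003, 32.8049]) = [2.0613509, 21.003, 32.8049]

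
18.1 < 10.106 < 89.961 False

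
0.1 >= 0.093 True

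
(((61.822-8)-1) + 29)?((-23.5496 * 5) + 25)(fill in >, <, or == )>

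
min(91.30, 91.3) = 91.30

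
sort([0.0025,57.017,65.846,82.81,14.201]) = [0.0025,14.201,57.017,65.846,82.81]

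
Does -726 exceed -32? No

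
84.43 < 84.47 True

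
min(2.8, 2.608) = 2.608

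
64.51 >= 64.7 False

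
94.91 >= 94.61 True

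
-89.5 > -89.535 True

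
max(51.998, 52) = 52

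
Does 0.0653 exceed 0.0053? Yes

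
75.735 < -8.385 False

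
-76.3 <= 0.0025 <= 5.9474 True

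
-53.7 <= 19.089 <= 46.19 True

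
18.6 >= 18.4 True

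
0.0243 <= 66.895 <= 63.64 False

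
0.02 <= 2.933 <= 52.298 True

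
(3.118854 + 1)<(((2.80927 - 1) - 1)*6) True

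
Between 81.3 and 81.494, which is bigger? 81.494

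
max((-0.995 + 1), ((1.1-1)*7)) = 0.7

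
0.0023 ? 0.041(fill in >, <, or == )<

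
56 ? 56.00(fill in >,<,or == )==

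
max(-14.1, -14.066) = -14.066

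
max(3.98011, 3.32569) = 3.98011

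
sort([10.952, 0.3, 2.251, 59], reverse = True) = [59, 10.952, 2.251, 0.3]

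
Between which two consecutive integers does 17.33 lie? 17 and 18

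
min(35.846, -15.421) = -15.421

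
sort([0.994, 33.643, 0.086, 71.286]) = [0.086, 0.994, 33.643, 71.286]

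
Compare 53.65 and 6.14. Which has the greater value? 53.65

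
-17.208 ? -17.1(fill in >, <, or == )<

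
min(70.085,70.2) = 70.085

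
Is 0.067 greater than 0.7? No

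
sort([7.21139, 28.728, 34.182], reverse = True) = [34.182, 28.728, 7.21139]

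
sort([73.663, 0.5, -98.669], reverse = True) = [73.663, 0.5, -98.669]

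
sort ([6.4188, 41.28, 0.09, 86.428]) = [0.09, 6.4188, 41.28, 86.428]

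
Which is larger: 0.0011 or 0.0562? 0.0562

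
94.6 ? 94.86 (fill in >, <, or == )<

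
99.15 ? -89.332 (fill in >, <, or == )>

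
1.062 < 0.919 False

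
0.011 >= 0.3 False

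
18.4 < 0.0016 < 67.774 False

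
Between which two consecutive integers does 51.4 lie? 51 and 52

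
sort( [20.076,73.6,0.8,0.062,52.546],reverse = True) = [73.6,52.546,20.076,0.8,0.062]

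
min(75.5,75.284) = 75.284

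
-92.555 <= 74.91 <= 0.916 False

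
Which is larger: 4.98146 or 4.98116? 4.98146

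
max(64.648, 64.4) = 64.648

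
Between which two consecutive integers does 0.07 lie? 0 and 1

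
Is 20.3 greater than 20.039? Yes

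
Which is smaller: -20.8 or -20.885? -20.885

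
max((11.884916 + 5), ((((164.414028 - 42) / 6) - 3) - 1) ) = 16.884916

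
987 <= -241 False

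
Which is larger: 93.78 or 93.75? 93.78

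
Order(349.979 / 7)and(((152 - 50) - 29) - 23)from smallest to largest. (349.979 / 7), (((152 - 50) - 29) - 23)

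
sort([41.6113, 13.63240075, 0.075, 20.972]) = [0.075, 13.63240075, 20.972, 41.6113]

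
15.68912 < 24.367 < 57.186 True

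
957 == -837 False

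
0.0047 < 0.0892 True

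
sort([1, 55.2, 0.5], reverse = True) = [55.2, 1, 0.5]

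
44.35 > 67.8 False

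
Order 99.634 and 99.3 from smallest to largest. 99.3, 99.634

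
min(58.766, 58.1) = 58.1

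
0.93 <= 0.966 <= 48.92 True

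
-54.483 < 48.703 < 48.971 True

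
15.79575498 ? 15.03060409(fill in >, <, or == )>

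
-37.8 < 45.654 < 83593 True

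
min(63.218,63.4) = 63.218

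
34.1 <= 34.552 True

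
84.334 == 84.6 False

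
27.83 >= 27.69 True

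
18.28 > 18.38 False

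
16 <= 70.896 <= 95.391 True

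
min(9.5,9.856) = 9.5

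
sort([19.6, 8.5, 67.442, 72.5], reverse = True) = [72.5, 67.442, 19.6, 8.5]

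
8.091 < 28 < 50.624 True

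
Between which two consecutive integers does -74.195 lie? -75 and -74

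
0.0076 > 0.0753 False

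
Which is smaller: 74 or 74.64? 74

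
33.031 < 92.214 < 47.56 False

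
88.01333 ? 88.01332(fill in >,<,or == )>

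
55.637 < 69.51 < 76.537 True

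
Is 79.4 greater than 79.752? No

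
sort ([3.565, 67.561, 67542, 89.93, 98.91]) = [3.565, 67.561, 89.93, 98.91, 67542]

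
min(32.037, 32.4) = 32.037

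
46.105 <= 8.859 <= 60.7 False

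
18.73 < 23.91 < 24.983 True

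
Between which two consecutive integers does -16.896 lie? -17 and -16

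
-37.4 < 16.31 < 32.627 True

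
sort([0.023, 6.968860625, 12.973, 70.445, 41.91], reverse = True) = [70.445, 41.91, 12.973, 6.968860625, 0.023]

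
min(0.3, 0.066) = 0.066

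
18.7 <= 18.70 True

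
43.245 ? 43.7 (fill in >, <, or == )<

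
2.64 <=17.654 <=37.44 True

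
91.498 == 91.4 False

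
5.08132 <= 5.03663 False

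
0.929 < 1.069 True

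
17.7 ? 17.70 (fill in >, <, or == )==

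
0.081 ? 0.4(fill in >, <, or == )<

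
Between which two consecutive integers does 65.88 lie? 65 and 66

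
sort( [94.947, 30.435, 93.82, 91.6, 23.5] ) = [23.5, 30.435, 91.6, 93.82, 94.947]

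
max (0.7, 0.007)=0.7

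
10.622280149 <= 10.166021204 False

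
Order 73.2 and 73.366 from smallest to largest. 73.2, 73.366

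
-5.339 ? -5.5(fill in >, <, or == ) >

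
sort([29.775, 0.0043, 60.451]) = [0.0043, 29.775, 60.451]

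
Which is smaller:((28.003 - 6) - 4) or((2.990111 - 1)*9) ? ((2.990111 - 1)*9)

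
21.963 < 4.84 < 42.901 False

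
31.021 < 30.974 False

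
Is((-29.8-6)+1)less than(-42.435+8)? Yes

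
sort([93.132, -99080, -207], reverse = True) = [93.132, -207, -99080]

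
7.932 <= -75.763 False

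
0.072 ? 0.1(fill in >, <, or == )<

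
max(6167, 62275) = 62275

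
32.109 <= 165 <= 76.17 False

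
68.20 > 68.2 False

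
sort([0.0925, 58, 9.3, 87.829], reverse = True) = [87.829, 58, 9.3, 0.0925]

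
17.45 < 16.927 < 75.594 False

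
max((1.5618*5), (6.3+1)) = 7.809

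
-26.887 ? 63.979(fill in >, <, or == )<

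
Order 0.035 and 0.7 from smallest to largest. 0.035, 0.7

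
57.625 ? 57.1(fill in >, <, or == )>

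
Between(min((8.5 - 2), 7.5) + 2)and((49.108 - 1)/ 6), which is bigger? (min((8.5 - 2), 7.5) + 2)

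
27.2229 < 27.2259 True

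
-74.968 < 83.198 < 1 False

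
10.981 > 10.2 True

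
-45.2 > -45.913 True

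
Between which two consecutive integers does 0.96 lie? 0 and 1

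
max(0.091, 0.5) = 0.5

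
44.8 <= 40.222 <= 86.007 False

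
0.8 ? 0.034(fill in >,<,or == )>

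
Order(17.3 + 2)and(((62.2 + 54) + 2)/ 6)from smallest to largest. (17.3 + 2), (((62.2 + 54) + 2)/ 6)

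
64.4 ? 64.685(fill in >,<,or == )<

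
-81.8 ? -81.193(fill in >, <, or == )<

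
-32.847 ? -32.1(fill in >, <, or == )<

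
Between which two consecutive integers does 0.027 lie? 0 and 1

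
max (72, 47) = 72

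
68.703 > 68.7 True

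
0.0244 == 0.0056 False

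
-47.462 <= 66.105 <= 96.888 True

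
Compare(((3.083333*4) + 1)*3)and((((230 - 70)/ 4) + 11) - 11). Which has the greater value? ((((230 - 70)/ 4) + 11) - 11)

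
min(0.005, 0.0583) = 0.005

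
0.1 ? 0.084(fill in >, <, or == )>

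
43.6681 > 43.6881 False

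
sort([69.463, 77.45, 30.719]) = [30.719, 69.463, 77.45]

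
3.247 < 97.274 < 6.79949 False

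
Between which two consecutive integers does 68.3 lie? 68 and 69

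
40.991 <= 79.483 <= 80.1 True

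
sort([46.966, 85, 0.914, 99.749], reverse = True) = [99.749, 85, 46.966, 0.914]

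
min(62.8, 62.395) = 62.395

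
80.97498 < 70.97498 False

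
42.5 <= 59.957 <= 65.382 True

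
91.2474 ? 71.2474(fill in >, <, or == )>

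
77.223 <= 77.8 True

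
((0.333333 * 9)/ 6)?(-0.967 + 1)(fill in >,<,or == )>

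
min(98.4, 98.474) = 98.4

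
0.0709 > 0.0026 True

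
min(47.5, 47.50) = 47.5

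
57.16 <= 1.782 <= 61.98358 False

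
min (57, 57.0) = 57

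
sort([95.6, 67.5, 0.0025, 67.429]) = [0.0025, 67.429, 67.5, 95.6]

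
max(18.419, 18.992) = 18.992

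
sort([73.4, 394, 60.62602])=[60.62602, 73.4, 394]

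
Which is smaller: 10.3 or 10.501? 10.3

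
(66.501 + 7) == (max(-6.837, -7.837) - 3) False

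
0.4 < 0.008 False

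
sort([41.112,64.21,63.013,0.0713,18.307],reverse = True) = [64.21,63.013,41.112,18.307,0.0713]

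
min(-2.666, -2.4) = -2.666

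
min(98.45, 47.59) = 47.59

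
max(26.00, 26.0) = 26.0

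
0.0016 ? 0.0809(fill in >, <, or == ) <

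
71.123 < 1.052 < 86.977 False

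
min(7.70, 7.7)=7.70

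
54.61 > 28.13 True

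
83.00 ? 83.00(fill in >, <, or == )==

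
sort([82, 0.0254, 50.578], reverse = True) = [82, 50.578, 0.0254]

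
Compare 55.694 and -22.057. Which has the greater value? 55.694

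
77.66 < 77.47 False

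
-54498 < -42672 True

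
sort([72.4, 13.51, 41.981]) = [13.51, 41.981, 72.4]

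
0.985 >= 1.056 False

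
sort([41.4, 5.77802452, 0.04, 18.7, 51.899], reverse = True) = [51.899, 41.4, 18.7, 5.77802452, 0.04]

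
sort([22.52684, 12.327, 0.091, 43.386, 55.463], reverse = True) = [55.463, 43.386, 22.52684, 12.327, 0.091]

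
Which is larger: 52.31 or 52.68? 52.68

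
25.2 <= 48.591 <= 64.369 True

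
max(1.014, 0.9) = 1.014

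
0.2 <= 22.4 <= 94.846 True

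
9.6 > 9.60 False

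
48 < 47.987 False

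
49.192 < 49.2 True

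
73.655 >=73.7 False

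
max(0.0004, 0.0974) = 0.0974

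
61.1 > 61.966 False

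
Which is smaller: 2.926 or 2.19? 2.19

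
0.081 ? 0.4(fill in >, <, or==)<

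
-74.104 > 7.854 False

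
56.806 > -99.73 True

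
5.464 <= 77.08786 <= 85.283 True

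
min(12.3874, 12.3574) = 12.3574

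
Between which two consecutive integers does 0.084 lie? 0 and 1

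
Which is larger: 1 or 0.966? 1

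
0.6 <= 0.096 False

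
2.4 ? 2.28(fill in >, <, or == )>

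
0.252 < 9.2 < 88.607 True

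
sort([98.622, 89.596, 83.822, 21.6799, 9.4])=[9.4, 21.6799, 83.822, 89.596, 98.622]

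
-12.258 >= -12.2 False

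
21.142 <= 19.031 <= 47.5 False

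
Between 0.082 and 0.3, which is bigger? 0.3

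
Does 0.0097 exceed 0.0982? No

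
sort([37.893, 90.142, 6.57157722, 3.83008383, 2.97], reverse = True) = [90.142, 37.893, 6.57157722, 3.83008383, 2.97]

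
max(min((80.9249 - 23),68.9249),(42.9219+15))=57.9249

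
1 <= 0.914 False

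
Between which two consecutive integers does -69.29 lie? -70 and -69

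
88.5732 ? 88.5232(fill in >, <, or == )>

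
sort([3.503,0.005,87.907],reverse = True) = [87.907,3.503,0.005]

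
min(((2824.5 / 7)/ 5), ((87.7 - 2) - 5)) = 80.7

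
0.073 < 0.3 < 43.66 True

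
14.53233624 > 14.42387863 True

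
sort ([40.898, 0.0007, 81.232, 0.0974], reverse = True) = [81.232, 40.898, 0.0974, 0.0007]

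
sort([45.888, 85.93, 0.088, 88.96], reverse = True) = [88.96, 85.93, 45.888, 0.088]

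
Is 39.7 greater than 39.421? Yes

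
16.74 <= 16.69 False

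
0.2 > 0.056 True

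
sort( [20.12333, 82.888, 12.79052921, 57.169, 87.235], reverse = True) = [87.235, 82.888, 57.169, 20.12333, 12.79052921]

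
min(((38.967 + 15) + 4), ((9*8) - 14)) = 57.967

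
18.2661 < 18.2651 False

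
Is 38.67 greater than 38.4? Yes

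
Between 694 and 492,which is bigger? 694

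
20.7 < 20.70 False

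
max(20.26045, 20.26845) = 20.26845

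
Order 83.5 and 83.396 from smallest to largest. 83.396, 83.5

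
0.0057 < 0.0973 True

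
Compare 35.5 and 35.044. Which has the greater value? 35.5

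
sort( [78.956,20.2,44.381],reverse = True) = [78.956,44.381,20.2]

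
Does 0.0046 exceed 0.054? No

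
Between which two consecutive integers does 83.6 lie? 83 and 84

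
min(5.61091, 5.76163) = 5.61091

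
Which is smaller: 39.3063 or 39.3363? 39.3063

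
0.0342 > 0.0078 True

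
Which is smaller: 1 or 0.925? 0.925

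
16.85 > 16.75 True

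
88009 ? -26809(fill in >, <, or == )>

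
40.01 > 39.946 True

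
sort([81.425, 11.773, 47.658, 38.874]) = [11.773, 38.874, 47.658, 81.425]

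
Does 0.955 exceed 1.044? No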